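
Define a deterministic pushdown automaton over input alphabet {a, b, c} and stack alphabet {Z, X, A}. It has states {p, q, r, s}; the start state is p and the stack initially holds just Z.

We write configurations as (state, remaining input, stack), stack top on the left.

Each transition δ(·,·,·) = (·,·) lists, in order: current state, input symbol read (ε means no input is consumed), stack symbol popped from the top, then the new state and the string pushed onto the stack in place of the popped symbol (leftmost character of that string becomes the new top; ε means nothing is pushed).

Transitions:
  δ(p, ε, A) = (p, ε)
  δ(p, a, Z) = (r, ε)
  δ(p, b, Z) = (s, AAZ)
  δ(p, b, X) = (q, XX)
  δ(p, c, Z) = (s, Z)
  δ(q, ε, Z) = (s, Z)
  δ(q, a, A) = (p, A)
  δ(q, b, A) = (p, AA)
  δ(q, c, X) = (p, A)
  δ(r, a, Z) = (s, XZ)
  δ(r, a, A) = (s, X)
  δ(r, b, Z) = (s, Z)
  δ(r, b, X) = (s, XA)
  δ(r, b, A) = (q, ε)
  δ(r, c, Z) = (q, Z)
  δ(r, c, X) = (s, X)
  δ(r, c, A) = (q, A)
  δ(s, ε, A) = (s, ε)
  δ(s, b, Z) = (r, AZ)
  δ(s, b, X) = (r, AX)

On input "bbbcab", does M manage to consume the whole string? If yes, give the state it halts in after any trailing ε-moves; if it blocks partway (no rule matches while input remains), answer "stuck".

stuck

(p, bbbcab, Z)
  read b, top Z: go to s, push AAZ → (s, bbcab, AAZ)
  ε-move, top A: go to s, push ε → (s, bbcab, AZ)
  ε-move, top A: go to s, push ε → (s, bbcab, Z)
  read b, top Z: go to r, push AZ → (r, bcab, AZ)
  read b, top A: go to q, push ε → (q, cab, Z)
  ε-move, top Z: go to s, push Z → (s, cab, Z)
No transition for (s, c, top Z); M blocks with input cab remaining.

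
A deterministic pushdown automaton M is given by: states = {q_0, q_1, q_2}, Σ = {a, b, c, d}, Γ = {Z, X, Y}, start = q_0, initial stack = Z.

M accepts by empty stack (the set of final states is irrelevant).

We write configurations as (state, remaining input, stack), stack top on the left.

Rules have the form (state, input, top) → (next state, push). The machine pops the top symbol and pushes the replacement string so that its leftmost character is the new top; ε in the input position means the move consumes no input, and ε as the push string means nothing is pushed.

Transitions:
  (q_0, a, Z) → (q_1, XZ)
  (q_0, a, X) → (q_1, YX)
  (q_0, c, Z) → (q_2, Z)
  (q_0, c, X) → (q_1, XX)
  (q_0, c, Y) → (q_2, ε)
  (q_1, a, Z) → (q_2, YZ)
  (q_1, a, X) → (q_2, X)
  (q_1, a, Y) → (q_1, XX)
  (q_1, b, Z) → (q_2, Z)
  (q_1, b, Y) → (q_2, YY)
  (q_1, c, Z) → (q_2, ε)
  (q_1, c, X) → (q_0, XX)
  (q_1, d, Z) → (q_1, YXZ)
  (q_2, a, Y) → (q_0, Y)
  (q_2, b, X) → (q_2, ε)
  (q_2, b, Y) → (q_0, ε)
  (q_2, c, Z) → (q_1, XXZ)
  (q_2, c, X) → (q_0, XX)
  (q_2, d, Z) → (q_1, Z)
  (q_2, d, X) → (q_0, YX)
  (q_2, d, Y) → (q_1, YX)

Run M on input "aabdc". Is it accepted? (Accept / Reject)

Accept

(q_0, aabdc, Z)
  read a, top Z: go to q_1, push XZ → (q_1, abdc, XZ)
  read a, top X: go to q_2, push X → (q_2, bdc, XZ)
  read b, top X: go to q_2, push ε → (q_2, dc, Z)
  read d, top Z: go to q_1, push Z → (q_1, c, Z)
  read c, top Z: go to q_2, push ε → (q_2, ε, ε)
All input consumed and the stack is empty.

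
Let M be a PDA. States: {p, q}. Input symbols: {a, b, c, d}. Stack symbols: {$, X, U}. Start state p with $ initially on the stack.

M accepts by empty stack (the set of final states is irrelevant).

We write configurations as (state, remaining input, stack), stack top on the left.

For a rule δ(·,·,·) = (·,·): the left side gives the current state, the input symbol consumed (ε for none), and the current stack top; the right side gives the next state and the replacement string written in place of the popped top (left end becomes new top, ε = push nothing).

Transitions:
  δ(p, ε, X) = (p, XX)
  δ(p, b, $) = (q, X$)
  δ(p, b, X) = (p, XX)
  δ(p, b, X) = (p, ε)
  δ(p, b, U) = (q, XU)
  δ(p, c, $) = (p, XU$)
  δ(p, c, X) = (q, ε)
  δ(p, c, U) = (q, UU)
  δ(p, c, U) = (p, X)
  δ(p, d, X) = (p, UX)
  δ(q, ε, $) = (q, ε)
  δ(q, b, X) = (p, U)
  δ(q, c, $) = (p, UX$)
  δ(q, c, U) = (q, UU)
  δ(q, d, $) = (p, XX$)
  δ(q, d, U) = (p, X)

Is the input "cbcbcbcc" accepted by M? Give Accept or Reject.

One accepting computation: (p, cbcbcbcc, $) ⊢ (p, bcbcbcc, XU$) ⊢ (p, cbcbcc, XXU$) ⊢ (q, bcbcc, XU$) ⊢ (p, cbcc, UU$) ⊢ (p, bcc, XU$) ⊢ (p, cc, U$) ⊢ (p, c, X$) ⊢ (q, ε, $) ⊢ (q, ε, ε)
All input consumed and the stack is empty.

Accept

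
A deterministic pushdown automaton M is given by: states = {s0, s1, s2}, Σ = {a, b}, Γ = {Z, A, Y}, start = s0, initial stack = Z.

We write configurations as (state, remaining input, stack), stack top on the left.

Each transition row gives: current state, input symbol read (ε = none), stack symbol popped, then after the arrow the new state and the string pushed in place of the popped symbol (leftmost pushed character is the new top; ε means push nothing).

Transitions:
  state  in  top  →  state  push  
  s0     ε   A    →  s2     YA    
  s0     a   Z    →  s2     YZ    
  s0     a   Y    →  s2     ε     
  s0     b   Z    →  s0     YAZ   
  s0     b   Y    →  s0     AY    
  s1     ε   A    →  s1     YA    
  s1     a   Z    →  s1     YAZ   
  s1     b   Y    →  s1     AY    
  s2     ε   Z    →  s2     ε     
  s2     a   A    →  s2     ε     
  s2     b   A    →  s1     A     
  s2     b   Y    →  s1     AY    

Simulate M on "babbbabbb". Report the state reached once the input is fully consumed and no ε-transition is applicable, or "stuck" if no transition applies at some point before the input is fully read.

(s0, babbbabbb, Z)
  read b, top Z: go to s0, push YAZ → (s0, abbbabbb, YAZ)
  read a, top Y: go to s2, push ε → (s2, bbbabbb, AZ)
  read b, top A: go to s1, push A → (s1, bbabbb, AZ)
  ε-move, top A: go to s1, push YA → (s1, bbabbb, YAZ)
  read b, top Y: go to s1, push AY → (s1, babbb, AYAZ)
  ε-move, top A: go to s1, push YA → (s1, babbb, YAYAZ)
  read b, top Y: go to s1, push AY → (s1, abbb, AYAYAZ)
  ε-move, top A: go to s1, push YA → (s1, abbb, YAYAYAZ)
No transition for (s1, a, top Y); M blocks with input abbb remaining.

stuck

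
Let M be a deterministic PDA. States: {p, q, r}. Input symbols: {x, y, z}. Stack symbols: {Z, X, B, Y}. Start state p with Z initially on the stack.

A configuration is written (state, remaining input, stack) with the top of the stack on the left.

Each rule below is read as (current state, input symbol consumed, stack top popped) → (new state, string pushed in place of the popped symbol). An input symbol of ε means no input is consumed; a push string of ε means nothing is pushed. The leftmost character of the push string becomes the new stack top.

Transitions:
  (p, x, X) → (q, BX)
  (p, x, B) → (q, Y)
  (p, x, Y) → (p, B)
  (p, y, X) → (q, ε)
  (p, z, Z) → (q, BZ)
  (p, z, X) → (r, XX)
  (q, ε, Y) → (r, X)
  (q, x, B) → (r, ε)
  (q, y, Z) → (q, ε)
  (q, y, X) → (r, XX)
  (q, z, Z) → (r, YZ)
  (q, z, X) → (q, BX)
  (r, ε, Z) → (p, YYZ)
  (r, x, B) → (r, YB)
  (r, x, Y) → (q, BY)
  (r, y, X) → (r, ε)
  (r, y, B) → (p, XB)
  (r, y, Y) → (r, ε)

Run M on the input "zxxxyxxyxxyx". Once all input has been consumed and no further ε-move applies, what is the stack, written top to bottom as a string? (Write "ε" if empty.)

BYZ

(p, zxxxyxxyxxyx, Z)
  read z, top Z: go to q, push BZ → (q, xxxyxxyxxyx, BZ)
  read x, top B: go to r, push ε → (r, xxyxxyxxyx, Z)
  ε-move, top Z: go to p, push YYZ → (p, xxyxxyxxyx, YYZ)
  read x, top Y: go to p, push B → (p, xyxxyxxyx, BYZ)
  read x, top B: go to q, push Y → (q, yxxyxxyx, YYZ)
  ε-move, top Y: go to r, push X → (r, yxxyxxyx, XYZ)
  read y, top X: go to r, push ε → (r, xxyxxyx, YZ)
  read x, top Y: go to q, push BY → (q, xyxxyx, BYZ)
  read x, top B: go to r, push ε → (r, yxxyx, YZ)
  read y, top Y: go to r, push ε → (r, xxyx, Z)
  ε-move, top Z: go to p, push YYZ → (p, xxyx, YYZ)
  read x, top Y: go to p, push B → (p, xyx, BYZ)
  read x, top B: go to q, push Y → (q, yx, YYZ)
  ε-move, top Y: go to r, push X → (r, yx, XYZ)
  read y, top X: go to r, push ε → (r, x, YZ)
  read x, top Y: go to q, push BY → (q, ε, BYZ)
All input consumed in state q with stack BYZ.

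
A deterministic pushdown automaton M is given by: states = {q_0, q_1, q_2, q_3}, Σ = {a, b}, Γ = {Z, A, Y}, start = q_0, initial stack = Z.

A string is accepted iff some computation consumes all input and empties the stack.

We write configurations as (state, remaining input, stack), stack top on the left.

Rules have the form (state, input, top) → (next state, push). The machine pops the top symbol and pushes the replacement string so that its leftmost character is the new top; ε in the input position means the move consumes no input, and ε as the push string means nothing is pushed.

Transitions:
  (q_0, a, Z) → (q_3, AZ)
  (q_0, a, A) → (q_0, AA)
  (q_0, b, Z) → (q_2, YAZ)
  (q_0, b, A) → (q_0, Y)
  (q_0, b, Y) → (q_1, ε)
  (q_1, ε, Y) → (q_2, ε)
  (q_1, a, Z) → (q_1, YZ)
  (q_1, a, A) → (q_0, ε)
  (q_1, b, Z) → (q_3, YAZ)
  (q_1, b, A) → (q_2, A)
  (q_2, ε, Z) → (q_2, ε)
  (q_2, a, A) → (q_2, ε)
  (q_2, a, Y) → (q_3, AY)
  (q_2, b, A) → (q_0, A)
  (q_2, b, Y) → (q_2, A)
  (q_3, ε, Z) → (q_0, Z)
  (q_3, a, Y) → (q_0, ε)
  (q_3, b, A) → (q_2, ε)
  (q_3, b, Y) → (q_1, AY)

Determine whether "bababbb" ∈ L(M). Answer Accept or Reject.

Reject

(q_0, bababbb, Z)
  read b, top Z: go to q_2, push YAZ → (q_2, ababbb, YAZ)
  read a, top Y: go to q_3, push AY → (q_3, babbb, AYAZ)
  read b, top A: go to q_2, push ε → (q_2, abbb, YAZ)
  read a, top Y: go to q_3, push AY → (q_3, bbb, AYAZ)
  read b, top A: go to q_2, push ε → (q_2, bb, YAZ)
  read b, top Y: go to q_2, push A → (q_2, b, AAZ)
  read b, top A: go to q_0, push A → (q_0, ε, AAZ)
All input consumed; stack is AAZ, not empty, and no further ε-move applies.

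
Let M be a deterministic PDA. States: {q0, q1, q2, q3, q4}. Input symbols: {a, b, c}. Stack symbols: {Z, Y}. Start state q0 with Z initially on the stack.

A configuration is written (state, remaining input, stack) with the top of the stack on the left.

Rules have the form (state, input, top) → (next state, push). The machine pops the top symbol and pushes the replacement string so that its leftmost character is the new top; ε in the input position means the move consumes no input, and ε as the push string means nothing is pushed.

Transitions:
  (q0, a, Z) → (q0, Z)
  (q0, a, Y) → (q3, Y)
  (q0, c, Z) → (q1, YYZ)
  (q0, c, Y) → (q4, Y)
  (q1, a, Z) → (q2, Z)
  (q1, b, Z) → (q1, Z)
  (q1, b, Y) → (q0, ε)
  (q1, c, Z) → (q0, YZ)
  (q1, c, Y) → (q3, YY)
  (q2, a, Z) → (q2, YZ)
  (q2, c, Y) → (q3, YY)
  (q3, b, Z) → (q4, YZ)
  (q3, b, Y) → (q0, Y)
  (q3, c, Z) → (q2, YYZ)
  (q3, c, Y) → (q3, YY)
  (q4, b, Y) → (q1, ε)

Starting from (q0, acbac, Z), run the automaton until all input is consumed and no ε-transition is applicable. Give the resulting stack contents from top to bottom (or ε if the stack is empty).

(q0, acbac, Z) ⊢ (q0, cbac, Z) ⊢ (q1, bac, YYZ) ⊢ (q0, ac, YZ) ⊢ (q3, c, YZ) ⊢ (q3, ε, YYZ)
All input consumed in state q3 with stack YYZ.

YYZ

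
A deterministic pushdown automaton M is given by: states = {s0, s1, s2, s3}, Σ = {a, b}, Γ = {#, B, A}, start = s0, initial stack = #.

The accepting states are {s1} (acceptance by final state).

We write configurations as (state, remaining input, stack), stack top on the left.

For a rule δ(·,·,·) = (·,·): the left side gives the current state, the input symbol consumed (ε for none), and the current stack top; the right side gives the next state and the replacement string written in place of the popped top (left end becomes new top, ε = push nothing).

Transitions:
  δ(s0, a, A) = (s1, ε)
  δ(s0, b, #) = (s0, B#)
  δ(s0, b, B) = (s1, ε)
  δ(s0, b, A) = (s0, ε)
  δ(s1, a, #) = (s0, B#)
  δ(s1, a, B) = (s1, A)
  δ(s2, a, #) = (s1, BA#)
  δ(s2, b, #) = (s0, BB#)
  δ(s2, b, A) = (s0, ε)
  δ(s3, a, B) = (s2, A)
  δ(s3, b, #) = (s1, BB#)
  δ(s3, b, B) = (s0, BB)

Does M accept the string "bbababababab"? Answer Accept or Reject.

Accept

(s0, bbababababab, #)
  read b, top #: go to s0, push B# → (s0, bababababab, B#)
  read b, top B: go to s1, push ε → (s1, ababababab, #)
  read a, top #: go to s0, push B# → (s0, babababab, B#)
  read b, top B: go to s1, push ε → (s1, abababab, #)
  read a, top #: go to s0, push B# → (s0, bababab, B#)
  read b, top B: go to s1, push ε → (s1, ababab, #)
  read a, top #: go to s0, push B# → (s0, babab, B#)
  read b, top B: go to s1, push ε → (s1, abab, #)
  read a, top #: go to s0, push B# → (s0, bab, B#)
  read b, top B: go to s1, push ε → (s1, ab, #)
  read a, top #: go to s0, push B# → (s0, b, B#)
  read b, top B: go to s1, push ε → (s1, ε, #)
All input consumed; state s1 ∈ F.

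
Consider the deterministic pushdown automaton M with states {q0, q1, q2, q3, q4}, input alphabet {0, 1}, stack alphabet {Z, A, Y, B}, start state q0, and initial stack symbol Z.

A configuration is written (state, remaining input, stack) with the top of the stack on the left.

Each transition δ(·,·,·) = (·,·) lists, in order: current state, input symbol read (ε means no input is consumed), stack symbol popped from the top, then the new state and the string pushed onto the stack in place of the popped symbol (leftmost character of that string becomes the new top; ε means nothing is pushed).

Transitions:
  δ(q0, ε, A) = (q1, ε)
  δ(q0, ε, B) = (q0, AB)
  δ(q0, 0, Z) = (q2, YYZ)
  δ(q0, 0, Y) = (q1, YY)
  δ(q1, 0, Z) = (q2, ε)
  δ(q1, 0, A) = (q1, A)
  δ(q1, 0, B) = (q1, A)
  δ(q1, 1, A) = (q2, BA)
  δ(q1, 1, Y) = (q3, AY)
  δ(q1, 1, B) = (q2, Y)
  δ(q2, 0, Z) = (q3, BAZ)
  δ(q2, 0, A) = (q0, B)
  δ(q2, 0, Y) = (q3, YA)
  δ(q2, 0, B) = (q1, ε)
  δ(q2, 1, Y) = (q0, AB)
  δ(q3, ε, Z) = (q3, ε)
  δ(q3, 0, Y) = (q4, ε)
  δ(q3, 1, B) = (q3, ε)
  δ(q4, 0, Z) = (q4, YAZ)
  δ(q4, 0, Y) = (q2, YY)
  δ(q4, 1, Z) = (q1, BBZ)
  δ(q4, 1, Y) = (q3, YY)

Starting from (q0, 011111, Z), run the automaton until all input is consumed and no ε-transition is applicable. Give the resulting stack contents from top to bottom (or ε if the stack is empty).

(q0, 011111, Z) ⊢ (q2, 11111, YYZ) ⊢ (q0, 1111, ABYZ) ⊢ (q1, 1111, BYZ) ⊢ (q2, 111, YYZ) ⊢ (q0, 11, ABYZ) ⊢ (q1, 11, BYZ) ⊢ (q2, 1, YYZ) ⊢ (q0, ε, ABYZ) ⊢ (q1, ε, BYZ)
All input consumed in state q1 with stack BYZ.

BYZ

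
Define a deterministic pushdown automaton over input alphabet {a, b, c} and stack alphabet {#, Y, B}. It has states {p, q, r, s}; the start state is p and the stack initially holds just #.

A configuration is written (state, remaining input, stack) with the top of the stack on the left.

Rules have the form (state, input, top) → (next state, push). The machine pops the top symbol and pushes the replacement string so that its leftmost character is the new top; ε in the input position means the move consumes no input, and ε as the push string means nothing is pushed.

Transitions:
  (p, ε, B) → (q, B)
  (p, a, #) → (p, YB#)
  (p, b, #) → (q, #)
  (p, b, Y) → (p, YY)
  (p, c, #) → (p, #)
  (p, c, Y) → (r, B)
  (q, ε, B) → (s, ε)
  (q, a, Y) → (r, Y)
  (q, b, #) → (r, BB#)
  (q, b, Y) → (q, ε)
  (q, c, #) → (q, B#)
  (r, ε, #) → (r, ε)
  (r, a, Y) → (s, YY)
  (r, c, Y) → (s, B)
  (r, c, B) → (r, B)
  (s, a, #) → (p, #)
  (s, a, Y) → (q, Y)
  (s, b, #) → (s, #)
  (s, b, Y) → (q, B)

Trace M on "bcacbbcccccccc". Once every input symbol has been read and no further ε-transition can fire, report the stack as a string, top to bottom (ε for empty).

(p, bcacbbcccccccc, #)
  read b, top #: go to q, push # → (q, cacbbcccccccc, #)
  read c, top #: go to q, push B# → (q, acbbcccccccc, B#)
  ε-move, top B: go to s, push ε → (s, acbbcccccccc, #)
  read a, top #: go to p, push # → (p, cbbcccccccc, #)
  read c, top #: go to p, push # → (p, bbcccccccc, #)
  read b, top #: go to q, push # → (q, bcccccccc, #)
  read b, top #: go to r, push BB# → (r, cccccccc, BB#)
  read c, top B: go to r, push B → (r, ccccccc, BB#)
  read c, top B: go to r, push B → (r, cccccc, BB#)
  read c, top B: go to r, push B → (r, ccccc, BB#)
  read c, top B: go to r, push B → (r, cccc, BB#)
  read c, top B: go to r, push B → (r, ccc, BB#)
  read c, top B: go to r, push B → (r, cc, BB#)
  read c, top B: go to r, push B → (r, c, BB#)
  read c, top B: go to r, push B → (r, ε, BB#)
All input consumed in state r with stack BB#.

BB#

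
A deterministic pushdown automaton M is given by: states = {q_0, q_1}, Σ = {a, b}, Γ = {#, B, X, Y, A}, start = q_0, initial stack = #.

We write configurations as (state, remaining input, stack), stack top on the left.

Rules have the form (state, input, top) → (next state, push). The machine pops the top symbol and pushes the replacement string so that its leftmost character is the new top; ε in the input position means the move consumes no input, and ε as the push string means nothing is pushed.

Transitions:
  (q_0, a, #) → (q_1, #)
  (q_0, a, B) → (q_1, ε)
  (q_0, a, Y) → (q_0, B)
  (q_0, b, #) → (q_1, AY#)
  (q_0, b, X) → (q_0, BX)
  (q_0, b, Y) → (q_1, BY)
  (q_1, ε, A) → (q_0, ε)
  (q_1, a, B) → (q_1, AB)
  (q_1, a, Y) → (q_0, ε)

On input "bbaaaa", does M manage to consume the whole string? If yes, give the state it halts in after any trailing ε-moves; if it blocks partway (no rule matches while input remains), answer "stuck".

q_1

(q_0, bbaaaa, #) ⊢ (q_1, baaaa, AY#) ⊢ (q_0, baaaa, Y#) ⊢ (q_1, aaaa, BY#) ⊢ (q_1, aaa, ABY#) ⊢ (q_0, aaa, BY#) ⊢ (q_1, aa, Y#) ⊢ (q_0, a, #) ⊢ (q_1, ε, #)
All input consumed; M is in state q_1.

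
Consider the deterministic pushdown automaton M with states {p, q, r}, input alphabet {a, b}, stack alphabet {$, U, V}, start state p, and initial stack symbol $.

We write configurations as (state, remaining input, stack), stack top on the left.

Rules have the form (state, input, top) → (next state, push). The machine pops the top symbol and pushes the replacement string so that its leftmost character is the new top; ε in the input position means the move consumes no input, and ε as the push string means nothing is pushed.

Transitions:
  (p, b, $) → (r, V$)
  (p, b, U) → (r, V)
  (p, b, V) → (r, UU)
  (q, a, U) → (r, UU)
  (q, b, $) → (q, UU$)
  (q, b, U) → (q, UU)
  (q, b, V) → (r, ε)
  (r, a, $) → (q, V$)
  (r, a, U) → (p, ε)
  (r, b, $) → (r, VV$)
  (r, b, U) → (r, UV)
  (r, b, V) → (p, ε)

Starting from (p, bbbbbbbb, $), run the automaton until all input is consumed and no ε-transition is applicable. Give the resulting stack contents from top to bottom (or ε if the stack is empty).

(p, bbbbbbbb, $)
  read b, top $: go to r, push V$ → (r, bbbbbbb, V$)
  read b, top V: go to p, push ε → (p, bbbbbb, $)
  read b, top $: go to r, push V$ → (r, bbbbb, V$)
  read b, top V: go to p, push ε → (p, bbbb, $)
  read b, top $: go to r, push V$ → (r, bbb, V$)
  read b, top V: go to p, push ε → (p, bb, $)
  read b, top $: go to r, push V$ → (r, b, V$)
  read b, top V: go to p, push ε → (p, ε, $)
All input consumed in state p with stack $.

$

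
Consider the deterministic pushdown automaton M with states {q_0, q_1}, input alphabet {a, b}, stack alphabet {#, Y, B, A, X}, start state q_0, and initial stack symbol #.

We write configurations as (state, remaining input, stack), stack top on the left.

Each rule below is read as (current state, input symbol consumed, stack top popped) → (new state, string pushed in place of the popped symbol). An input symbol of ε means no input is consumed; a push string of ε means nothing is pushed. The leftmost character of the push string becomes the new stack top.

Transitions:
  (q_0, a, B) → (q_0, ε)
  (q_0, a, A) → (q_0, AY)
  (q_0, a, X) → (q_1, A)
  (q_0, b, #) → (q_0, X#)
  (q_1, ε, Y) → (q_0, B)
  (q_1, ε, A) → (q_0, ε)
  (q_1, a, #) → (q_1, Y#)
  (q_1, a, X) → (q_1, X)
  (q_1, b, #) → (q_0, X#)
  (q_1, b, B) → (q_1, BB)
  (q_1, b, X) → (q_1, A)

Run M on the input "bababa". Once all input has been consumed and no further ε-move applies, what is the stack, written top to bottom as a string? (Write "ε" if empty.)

#

(q_0, bababa, #) ⊢ (q_0, ababa, X#) ⊢ (q_1, baba, A#) ⊢ (q_0, baba, #) ⊢ (q_0, aba, X#) ⊢ (q_1, ba, A#) ⊢ (q_0, ba, #) ⊢ (q_0, a, X#) ⊢ (q_1, ε, A#) ⊢ (q_0, ε, #)
All input consumed in state q_0 with stack #.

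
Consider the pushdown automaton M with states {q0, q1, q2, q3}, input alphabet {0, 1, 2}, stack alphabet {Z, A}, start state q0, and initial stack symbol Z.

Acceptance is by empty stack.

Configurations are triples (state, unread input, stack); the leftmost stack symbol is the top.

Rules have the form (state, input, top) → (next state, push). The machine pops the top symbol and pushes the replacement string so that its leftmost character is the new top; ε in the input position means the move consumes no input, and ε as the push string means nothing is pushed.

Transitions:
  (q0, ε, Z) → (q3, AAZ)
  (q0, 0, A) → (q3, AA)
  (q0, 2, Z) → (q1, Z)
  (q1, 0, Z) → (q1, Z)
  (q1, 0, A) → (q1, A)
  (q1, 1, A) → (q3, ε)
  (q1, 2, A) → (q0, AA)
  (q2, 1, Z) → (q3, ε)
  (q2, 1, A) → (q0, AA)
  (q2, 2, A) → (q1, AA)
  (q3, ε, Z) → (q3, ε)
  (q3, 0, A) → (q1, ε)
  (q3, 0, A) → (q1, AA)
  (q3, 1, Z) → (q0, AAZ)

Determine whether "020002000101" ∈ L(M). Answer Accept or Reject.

One accepting computation: (q0, 020002000101, Z) ⊢ (q3, 020002000101, AAZ) ⊢ (q1, 20002000101, AZ) ⊢ (q0, 0002000101, AAZ) ⊢ (q3, 002000101, AAAZ) ⊢ (q1, 02000101, AAZ) ⊢ (q1, 2000101, AAZ) ⊢ (q0, 000101, AAAZ) ⊢ (q3, 00101, AAAAZ) ⊢ (q1, 0101, AAAZ) ⊢ (q1, 101, AAAZ) ⊢ (q3, 01, AAZ) ⊢ (q1, 1, AZ) ⊢ (q3, ε, Z) ⊢ (q3, ε, ε)
All input consumed and the stack is empty.

Accept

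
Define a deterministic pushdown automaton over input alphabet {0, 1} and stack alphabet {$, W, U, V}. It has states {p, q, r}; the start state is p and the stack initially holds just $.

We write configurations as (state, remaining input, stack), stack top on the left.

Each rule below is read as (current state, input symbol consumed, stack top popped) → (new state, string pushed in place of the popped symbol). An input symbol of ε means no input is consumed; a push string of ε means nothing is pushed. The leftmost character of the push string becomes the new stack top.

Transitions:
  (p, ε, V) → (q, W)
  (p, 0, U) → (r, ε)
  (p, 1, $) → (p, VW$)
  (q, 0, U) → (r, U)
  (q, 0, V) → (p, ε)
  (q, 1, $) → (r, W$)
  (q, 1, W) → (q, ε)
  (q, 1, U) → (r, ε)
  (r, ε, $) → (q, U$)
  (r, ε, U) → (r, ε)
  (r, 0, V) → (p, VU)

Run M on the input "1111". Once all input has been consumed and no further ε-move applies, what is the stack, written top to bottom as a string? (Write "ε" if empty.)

W$

(p, 1111, $)
  read 1, top $: go to p, push VW$ → (p, 111, VW$)
  ε-move, top V: go to q, push W → (q, 111, WW$)
  read 1, top W: go to q, push ε → (q, 11, W$)
  read 1, top W: go to q, push ε → (q, 1, $)
  read 1, top $: go to r, push W$ → (r, ε, W$)
All input consumed in state r with stack W$.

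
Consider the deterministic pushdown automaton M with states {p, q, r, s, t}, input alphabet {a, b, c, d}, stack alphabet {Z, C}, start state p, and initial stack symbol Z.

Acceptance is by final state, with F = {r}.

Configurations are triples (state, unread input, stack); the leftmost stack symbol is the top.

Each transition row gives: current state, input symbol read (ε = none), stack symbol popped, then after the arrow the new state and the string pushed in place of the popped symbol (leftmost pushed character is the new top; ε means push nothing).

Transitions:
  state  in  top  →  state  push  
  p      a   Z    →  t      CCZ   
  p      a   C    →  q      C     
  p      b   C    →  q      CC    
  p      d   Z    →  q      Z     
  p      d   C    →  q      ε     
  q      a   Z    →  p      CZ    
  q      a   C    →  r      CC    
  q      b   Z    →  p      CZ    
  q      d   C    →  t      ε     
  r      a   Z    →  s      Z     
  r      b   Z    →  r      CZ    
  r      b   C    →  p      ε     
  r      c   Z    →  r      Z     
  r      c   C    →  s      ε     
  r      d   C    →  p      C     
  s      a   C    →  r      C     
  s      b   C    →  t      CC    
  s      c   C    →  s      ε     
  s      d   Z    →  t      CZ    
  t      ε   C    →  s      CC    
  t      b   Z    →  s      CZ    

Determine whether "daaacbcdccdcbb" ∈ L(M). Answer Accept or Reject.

Reject

(p, daaacbcdccdcbb, Z)
  read d, top Z: go to q, push Z → (q, aaacbcdccdcbb, Z)
  read a, top Z: go to p, push CZ → (p, aacbcdccdcbb, CZ)
  read a, top C: go to q, push C → (q, acbcdccdcbb, CZ)
  read a, top C: go to r, push CC → (r, cbcdccdcbb, CCZ)
  read c, top C: go to s, push ε → (s, bcdccdcbb, CZ)
  read b, top C: go to t, push CC → (t, cdccdcbb, CCZ)
  ε-move, top C: go to s, push CC → (s, cdccdcbb, CCCZ)
  read c, top C: go to s, push ε → (s, dccdcbb, CCZ)
No transition applies at (s, dccdcbb, CCZ); input not fully consumed.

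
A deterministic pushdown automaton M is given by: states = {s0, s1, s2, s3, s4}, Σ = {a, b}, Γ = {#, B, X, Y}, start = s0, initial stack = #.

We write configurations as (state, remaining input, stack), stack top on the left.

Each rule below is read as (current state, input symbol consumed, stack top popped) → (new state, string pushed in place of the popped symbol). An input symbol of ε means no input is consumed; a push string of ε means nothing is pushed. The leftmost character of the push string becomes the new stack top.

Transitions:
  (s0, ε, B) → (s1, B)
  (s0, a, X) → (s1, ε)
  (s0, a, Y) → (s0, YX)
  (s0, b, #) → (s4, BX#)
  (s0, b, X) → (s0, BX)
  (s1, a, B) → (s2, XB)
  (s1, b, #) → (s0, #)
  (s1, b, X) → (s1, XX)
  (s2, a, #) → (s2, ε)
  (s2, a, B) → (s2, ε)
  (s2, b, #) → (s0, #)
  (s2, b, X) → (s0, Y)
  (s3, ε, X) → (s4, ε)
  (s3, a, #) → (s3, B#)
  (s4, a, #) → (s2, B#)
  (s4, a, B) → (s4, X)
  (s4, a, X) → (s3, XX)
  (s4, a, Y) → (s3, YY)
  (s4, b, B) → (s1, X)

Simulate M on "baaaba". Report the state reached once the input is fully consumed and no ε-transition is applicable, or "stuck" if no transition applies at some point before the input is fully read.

stuck

(s0, baaaba, #) ⊢ (s4, aaaba, BX#) ⊢ (s4, aaba, XX#) ⊢ (s3, aba, XXX#) ⊢ (s4, aba, XX#) ⊢ (s3, ba, XXX#) ⊢ (s4, ba, XX#)
No transition for (s4, b, top X); M blocks with input ba remaining.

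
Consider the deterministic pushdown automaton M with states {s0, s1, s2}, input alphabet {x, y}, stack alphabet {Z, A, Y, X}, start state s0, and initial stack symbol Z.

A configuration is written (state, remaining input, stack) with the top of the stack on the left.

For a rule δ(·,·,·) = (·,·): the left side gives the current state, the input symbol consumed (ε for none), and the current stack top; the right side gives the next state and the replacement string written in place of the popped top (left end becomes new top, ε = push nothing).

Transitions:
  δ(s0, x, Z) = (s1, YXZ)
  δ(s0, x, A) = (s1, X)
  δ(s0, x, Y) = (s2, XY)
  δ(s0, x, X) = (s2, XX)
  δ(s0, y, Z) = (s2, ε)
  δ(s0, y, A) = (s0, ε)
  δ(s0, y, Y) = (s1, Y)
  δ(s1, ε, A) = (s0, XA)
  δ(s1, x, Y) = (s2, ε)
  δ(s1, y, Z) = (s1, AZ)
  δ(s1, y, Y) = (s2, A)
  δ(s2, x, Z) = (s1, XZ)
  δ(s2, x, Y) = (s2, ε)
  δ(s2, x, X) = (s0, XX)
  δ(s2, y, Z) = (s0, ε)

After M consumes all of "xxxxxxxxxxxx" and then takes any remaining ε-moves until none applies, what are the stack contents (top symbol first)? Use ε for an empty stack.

(s0, xxxxxxxxxxxx, Z)
  read x, top Z: go to s1, push YXZ → (s1, xxxxxxxxxxx, YXZ)
  read x, top Y: go to s2, push ε → (s2, xxxxxxxxxx, XZ)
  read x, top X: go to s0, push XX → (s0, xxxxxxxxx, XXZ)
  read x, top X: go to s2, push XX → (s2, xxxxxxxx, XXXZ)
  read x, top X: go to s0, push XX → (s0, xxxxxxx, XXXXZ)
  read x, top X: go to s2, push XX → (s2, xxxxxx, XXXXXZ)
  read x, top X: go to s0, push XX → (s0, xxxxx, XXXXXXZ)
  read x, top X: go to s2, push XX → (s2, xxxx, XXXXXXXZ)
  read x, top X: go to s0, push XX → (s0, xxx, XXXXXXXXZ)
  read x, top X: go to s2, push XX → (s2, xx, XXXXXXXXXZ)
  read x, top X: go to s0, push XX → (s0, x, XXXXXXXXXXZ)
  read x, top X: go to s2, push XX → (s2, ε, XXXXXXXXXXXZ)
All input consumed in state s2 with stack XXXXXXXXXXXZ.

XXXXXXXXXXXZ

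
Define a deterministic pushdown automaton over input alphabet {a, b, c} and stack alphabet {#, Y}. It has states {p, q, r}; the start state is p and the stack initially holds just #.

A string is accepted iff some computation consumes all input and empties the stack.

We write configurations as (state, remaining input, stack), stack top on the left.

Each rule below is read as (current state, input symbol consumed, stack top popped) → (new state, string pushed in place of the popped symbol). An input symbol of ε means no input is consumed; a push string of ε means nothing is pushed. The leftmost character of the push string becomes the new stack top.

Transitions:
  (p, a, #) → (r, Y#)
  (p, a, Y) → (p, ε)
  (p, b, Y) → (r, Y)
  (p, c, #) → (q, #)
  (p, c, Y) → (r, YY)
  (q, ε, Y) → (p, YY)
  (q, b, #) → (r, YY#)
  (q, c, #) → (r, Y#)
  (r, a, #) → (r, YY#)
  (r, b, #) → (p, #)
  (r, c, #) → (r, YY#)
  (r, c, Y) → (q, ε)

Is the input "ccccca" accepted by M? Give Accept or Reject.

Reject

(p, ccccca, #)
  read c, top #: go to q, push # → (q, cccca, #)
  read c, top #: go to r, push Y# → (r, ccca, Y#)
  read c, top Y: go to q, push ε → (q, cca, #)
  read c, top #: go to r, push Y# → (r, ca, Y#)
  read c, top Y: go to q, push ε → (q, a, #)
No transition applies at (q, a, #); input not fully consumed.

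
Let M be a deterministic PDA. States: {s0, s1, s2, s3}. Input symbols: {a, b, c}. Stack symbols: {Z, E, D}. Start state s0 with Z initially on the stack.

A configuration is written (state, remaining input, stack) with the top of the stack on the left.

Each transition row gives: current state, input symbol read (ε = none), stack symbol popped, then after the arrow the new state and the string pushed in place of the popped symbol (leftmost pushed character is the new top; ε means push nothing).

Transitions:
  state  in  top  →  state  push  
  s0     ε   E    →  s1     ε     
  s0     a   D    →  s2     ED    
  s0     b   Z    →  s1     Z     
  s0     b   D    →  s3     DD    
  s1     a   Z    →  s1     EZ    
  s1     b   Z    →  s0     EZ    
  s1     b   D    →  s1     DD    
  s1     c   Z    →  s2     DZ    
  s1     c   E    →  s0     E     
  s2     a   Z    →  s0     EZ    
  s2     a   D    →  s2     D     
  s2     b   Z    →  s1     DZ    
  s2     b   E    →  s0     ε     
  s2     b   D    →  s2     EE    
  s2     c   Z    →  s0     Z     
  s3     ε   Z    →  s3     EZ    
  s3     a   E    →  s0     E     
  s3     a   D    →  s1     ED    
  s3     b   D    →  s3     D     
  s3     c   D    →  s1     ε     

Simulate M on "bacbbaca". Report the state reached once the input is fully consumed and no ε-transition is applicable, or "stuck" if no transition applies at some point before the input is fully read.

s1

(s0, bacbbaca, Z)
  read b, top Z: go to s1, push Z → (s1, acbbaca, Z)
  read a, top Z: go to s1, push EZ → (s1, cbbaca, EZ)
  read c, top E: go to s0, push E → (s0, bbaca, EZ)
  ε-move, top E: go to s1, push ε → (s1, bbaca, Z)
  read b, top Z: go to s0, push EZ → (s0, baca, EZ)
  ε-move, top E: go to s1, push ε → (s1, baca, Z)
  read b, top Z: go to s0, push EZ → (s0, aca, EZ)
  ε-move, top E: go to s1, push ε → (s1, aca, Z)
  read a, top Z: go to s1, push EZ → (s1, ca, EZ)
  read c, top E: go to s0, push E → (s0, a, EZ)
  ε-move, top E: go to s1, push ε → (s1, a, Z)
  read a, top Z: go to s1, push EZ → (s1, ε, EZ)
All input consumed; M is in state s1.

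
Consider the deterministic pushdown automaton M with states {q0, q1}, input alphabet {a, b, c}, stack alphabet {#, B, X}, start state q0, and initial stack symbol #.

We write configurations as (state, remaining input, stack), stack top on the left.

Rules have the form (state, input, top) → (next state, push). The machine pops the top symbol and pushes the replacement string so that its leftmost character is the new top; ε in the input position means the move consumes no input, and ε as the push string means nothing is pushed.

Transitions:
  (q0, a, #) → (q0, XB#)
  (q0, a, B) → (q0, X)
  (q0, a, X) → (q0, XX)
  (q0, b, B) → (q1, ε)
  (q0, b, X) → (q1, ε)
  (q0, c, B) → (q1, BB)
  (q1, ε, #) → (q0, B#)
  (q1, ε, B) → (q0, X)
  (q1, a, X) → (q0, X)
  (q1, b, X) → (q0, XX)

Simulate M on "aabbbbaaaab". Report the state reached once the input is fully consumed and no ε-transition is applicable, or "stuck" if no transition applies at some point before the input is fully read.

(q0, aabbbbaaaab, #)
  read a, top #: go to q0, push XB# → (q0, abbbbaaaab, XB#)
  read a, top X: go to q0, push XX → (q0, bbbbaaaab, XXB#)
  read b, top X: go to q1, push ε → (q1, bbbaaaab, XB#)
  read b, top X: go to q0, push XX → (q0, bbaaaab, XXB#)
  read b, top X: go to q1, push ε → (q1, baaaab, XB#)
  read b, top X: go to q0, push XX → (q0, aaaab, XXB#)
  read a, top X: go to q0, push XX → (q0, aaab, XXXB#)
  read a, top X: go to q0, push XX → (q0, aab, XXXXB#)
  read a, top X: go to q0, push XX → (q0, ab, XXXXXB#)
  read a, top X: go to q0, push XX → (q0, b, XXXXXXB#)
  read b, top X: go to q1, push ε → (q1, ε, XXXXXB#)
All input consumed; M is in state q1.

q1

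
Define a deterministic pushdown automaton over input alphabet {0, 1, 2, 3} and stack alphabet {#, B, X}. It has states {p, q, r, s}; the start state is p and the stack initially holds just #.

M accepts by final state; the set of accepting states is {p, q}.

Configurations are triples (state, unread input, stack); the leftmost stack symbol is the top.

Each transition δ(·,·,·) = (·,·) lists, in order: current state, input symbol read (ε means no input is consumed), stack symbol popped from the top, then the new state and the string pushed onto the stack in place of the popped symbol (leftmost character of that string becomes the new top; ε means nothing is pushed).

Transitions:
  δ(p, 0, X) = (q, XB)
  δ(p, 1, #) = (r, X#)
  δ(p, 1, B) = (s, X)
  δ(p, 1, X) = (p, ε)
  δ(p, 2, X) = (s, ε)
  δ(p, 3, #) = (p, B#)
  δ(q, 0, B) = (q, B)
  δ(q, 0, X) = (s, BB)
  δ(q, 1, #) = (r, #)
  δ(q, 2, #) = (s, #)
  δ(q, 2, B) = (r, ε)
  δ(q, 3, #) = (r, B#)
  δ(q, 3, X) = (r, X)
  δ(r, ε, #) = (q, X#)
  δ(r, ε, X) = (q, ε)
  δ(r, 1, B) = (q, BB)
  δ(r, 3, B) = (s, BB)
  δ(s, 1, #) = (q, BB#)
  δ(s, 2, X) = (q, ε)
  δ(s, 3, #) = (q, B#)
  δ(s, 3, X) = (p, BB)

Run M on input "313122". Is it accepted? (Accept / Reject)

(p, 313122, #)
  read 3, top #: go to p, push B# → (p, 13122, B#)
  read 1, top B: go to s, push X → (s, 3122, X#)
  read 3, top X: go to p, push BB → (p, 122, BB#)
  read 1, top B: go to s, push X → (s, 22, XB#)
  read 2, top X: go to q, push ε → (q, 2, B#)
  read 2, top B: go to r, push ε → (r, ε, #)
  ε-move, top #: go to q, push X# → (q, ε, X#)
All input consumed; state q ∈ F.

Accept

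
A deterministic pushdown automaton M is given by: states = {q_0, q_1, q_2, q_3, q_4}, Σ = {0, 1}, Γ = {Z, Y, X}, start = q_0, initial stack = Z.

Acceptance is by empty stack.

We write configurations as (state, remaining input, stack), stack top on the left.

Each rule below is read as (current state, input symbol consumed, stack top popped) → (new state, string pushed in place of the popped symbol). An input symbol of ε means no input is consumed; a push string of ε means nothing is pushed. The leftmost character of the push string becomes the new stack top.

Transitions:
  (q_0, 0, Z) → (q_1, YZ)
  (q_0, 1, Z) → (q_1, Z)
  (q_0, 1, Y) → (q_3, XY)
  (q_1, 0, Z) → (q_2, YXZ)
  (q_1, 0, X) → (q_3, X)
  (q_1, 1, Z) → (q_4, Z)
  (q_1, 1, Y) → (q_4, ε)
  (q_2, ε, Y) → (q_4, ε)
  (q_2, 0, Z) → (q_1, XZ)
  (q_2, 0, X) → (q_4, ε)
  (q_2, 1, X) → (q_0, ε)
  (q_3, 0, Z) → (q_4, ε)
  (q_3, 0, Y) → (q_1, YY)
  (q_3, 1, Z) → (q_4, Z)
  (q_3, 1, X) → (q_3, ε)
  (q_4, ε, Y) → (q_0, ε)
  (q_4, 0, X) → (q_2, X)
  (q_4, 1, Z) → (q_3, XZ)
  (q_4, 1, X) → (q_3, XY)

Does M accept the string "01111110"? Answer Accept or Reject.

(q_0, 01111110, Z)
  read 0, top Z: go to q_1, push YZ → (q_1, 1111110, YZ)
  read 1, top Y: go to q_4, push ε → (q_4, 111110, Z)
  read 1, top Z: go to q_3, push XZ → (q_3, 11110, XZ)
  read 1, top X: go to q_3, push ε → (q_3, 1110, Z)
  read 1, top Z: go to q_4, push Z → (q_4, 110, Z)
  read 1, top Z: go to q_3, push XZ → (q_3, 10, XZ)
  read 1, top X: go to q_3, push ε → (q_3, 0, Z)
  read 0, top Z: go to q_4, push ε → (q_4, ε, ε)
All input consumed and the stack is empty.

Accept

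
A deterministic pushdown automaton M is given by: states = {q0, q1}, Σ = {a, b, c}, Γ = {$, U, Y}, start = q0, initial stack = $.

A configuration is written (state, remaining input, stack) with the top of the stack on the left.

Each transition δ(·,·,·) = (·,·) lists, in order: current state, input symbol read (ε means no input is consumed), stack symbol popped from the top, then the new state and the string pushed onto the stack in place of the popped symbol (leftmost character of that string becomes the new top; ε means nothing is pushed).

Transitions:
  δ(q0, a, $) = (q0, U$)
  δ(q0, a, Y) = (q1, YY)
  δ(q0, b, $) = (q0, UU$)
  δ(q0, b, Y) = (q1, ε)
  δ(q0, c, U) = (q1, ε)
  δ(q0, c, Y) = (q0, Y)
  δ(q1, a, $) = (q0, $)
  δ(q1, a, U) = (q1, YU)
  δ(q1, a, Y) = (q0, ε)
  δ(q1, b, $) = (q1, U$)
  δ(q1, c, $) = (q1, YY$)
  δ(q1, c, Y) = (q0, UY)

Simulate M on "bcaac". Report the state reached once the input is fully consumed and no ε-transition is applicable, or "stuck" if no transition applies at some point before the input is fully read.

(q0, bcaac, $)
  read b, top $: go to q0, push UU$ → (q0, caac, UU$)
  read c, top U: go to q1, push ε → (q1, aac, U$)
  read a, top U: go to q1, push YU → (q1, ac, YU$)
  read a, top Y: go to q0, push ε → (q0, c, U$)
  read c, top U: go to q1, push ε → (q1, ε, $)
All input consumed; M is in state q1.

q1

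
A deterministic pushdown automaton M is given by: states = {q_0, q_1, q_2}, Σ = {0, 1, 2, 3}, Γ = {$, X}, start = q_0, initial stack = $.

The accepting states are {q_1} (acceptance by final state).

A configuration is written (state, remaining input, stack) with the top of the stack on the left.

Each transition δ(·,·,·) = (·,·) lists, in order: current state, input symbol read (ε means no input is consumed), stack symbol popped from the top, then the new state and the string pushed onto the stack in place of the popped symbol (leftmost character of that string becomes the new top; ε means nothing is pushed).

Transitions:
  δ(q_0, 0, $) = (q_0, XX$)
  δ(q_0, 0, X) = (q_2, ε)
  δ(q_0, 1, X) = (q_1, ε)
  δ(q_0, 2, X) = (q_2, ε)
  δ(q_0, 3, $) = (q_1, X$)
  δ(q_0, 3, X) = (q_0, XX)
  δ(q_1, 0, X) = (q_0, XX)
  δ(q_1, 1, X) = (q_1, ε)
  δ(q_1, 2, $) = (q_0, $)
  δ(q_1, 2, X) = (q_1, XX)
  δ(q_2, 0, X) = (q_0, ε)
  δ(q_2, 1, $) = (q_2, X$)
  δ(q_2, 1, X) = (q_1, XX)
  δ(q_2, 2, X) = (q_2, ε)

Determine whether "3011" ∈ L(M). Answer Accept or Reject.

Accept

(q_0, 3011, $) ⊢ (q_1, 011, X$) ⊢ (q_0, 11, XX$) ⊢ (q_1, 1, X$) ⊢ (q_1, ε, $)
All input consumed; state q_1 ∈ F.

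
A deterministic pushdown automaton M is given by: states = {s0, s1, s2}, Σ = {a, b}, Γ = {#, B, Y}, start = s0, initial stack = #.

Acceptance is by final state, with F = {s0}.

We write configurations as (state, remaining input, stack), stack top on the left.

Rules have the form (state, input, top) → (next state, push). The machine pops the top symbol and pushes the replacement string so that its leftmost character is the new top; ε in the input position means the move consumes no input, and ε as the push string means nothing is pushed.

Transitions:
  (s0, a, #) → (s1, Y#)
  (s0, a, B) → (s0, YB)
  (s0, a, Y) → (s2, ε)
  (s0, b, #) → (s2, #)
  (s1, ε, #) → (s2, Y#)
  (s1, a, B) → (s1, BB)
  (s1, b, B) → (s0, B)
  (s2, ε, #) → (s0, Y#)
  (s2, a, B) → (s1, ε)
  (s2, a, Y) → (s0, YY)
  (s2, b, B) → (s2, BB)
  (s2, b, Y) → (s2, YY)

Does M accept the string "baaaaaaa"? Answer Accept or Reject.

Accept

(s0, baaaaaaa, #)
  read b, top #: go to s2, push # → (s2, aaaaaaa, #)
  ε-move, top #: go to s0, push Y# → (s0, aaaaaaa, Y#)
  read a, top Y: go to s2, push ε → (s2, aaaaaa, #)
  ε-move, top #: go to s0, push Y# → (s0, aaaaaa, Y#)
  read a, top Y: go to s2, push ε → (s2, aaaaa, #)
  ε-move, top #: go to s0, push Y# → (s0, aaaaa, Y#)
  read a, top Y: go to s2, push ε → (s2, aaaa, #)
  ε-move, top #: go to s0, push Y# → (s0, aaaa, Y#)
  read a, top Y: go to s2, push ε → (s2, aaa, #)
  ε-move, top #: go to s0, push Y# → (s0, aaa, Y#)
  read a, top Y: go to s2, push ε → (s2, aa, #)
  ε-move, top #: go to s0, push Y# → (s0, aa, Y#)
  read a, top Y: go to s2, push ε → (s2, a, #)
  ε-move, top #: go to s0, push Y# → (s0, a, Y#)
  read a, top Y: go to s2, push ε → (s2, ε, #)
  ε-move, top #: go to s0, push Y# → (s0, ε, Y#)
All input consumed; state s0 ∈ F.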